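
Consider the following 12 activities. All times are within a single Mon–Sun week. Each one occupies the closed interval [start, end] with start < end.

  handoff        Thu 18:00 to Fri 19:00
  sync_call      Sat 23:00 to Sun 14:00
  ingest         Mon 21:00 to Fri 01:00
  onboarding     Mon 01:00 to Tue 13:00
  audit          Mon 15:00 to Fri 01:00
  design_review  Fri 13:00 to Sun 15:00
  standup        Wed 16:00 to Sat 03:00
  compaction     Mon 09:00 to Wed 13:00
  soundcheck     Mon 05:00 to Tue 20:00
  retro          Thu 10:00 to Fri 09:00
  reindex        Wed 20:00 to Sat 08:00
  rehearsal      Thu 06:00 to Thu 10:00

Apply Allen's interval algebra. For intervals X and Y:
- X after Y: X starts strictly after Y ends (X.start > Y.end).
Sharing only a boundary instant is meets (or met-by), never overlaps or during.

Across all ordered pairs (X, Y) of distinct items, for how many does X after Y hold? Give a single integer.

Checking all 132 ordered pairs for relation 'after'; matching pairs in alphabetical order:
(design_review, audit): design_review after audit ✓
(design_review, compaction): design_review after compaction ✓
(design_review, ingest): design_review after ingest ✓
(design_review, onboarding): design_review after onboarding ✓
(design_review, rehearsal): design_review after rehearsal ✓
(design_review, retro): design_review after retro ✓
(design_review, soundcheck): design_review after soundcheck ✓
(handoff, compaction): handoff after compaction ✓
(handoff, onboarding): handoff after onboarding ✓
(handoff, rehearsal): handoff after rehearsal ✓
(handoff, soundcheck): handoff after soundcheck ✓
(rehearsal, compaction): rehearsal after compaction ✓
(rehearsal, onboarding): rehearsal after onboarding ✓
(rehearsal, soundcheck): rehearsal after soundcheck ✓
(reindex, compaction): reindex after compaction ✓
(reindex, onboarding): reindex after onboarding ✓
(reindex, soundcheck): reindex after soundcheck ✓
(retro, compaction): retro after compaction ✓
(retro, onboarding): retro after onboarding ✓
(retro, soundcheck): retro after soundcheck ✓
(standup, compaction): standup after compaction ✓
(standup, onboarding): standup after onboarding ✓
(standup, soundcheck): standup after soundcheck ✓
(sync_call, audit): sync_call after audit ✓
... plus 9 further pairs not listed.
Count: 33.

33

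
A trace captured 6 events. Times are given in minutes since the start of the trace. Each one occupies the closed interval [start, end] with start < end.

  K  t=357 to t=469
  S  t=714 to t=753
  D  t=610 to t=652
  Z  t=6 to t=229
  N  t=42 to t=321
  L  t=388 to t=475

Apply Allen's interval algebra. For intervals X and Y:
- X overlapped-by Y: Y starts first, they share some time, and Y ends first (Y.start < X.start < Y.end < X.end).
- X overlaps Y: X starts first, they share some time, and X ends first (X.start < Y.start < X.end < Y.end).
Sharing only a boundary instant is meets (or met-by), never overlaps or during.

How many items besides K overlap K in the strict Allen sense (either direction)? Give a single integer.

Target K = [t=357, t=469].
D [t=610, t=652] → after → no.
L [t=388, t=475] → overlapped-by → counts.
N [t=42, t=321] → before → no.
S [t=714, t=753] → after → no.
Z [t=6, t=229] → before → no.
Total: 1.

1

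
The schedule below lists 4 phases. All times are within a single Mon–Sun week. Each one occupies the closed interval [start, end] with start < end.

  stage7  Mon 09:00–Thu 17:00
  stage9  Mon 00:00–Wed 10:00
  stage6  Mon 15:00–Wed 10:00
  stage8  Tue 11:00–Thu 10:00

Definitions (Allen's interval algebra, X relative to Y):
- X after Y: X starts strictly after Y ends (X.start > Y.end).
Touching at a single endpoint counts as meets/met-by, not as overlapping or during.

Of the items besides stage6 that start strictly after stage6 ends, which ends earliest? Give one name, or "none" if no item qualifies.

Target stage6 = [Mon 15:00, Wed 10:00].
stage7 [Mon 09:00, Thu 17:00] → contains → excluded.
stage8 [Tue 11:00, Thu 10:00] → overlapped-by → excluded.
stage9 [Mon 00:00, Wed 10:00] → finished-by → excluded.
No candidates → none.

none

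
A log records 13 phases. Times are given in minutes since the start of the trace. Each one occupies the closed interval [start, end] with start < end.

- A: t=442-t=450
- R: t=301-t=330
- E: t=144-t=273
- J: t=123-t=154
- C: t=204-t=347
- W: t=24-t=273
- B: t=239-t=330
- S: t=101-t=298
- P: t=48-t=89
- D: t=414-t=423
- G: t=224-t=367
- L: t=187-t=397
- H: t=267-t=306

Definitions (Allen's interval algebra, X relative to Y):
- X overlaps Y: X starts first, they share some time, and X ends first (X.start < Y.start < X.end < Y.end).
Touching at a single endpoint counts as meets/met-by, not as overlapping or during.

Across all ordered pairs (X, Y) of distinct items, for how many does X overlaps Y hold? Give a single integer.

Checking all 156 ordered pairs for relation 'overlaps'; matching pairs in alphabetical order:
(C, G): C overlaps G ✓
(E, B): E overlaps B ✓
(E, C): E overlaps C ✓
(E, G): E overlaps G ✓
(E, H): E overlaps H ✓
(E, L): E overlaps L ✓
(H, R): H overlaps R ✓
(J, E): J overlaps E ✓
(S, B): S overlaps B ✓
(S, C): S overlaps C ✓
(S, G): S overlaps G ✓
(S, H): S overlaps H ✓
(S, L): S overlaps L ✓
(W, B): W overlaps B ✓
(W, C): W overlaps C ✓
(W, G): W overlaps G ✓
(W, H): W overlaps H ✓
(W, L): W overlaps L ✓
(W, S): W overlaps S ✓
Count: 19.

19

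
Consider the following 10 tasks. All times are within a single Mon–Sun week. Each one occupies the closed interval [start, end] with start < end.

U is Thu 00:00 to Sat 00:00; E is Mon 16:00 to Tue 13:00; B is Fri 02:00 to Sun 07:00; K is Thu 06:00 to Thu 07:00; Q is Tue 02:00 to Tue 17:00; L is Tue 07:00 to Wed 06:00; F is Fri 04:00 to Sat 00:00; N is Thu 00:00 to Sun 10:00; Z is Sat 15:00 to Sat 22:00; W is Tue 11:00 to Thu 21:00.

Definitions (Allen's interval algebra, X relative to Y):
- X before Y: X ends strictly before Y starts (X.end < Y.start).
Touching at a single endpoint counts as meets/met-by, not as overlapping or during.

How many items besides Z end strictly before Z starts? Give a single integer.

Target Z = [Sat 15:00, Sat 22:00].
B [Fri 02:00, Sun 07:00] → contains → no.
E [Mon 16:00, Tue 13:00] → before → counts.
F [Fri 04:00, Sat 00:00] → before → counts.
K [Thu 06:00, Thu 07:00] → before → counts.
L [Tue 07:00, Wed 06:00] → before → counts.
N [Thu 00:00, Sun 10:00] → contains → no.
Q [Tue 02:00, Tue 17:00] → before → counts.
U [Thu 00:00, Sat 00:00] → before → counts.
W [Tue 11:00, Thu 21:00] → before → counts.
Total: 7.

7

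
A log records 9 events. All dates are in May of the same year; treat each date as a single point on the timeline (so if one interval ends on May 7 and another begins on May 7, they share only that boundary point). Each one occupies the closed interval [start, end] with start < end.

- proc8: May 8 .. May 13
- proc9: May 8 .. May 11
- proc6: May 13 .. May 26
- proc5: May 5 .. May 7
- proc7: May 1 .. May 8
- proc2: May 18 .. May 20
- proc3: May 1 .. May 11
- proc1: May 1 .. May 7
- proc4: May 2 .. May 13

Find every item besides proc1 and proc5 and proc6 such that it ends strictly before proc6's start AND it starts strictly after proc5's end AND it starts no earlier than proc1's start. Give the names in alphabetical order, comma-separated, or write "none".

Conditions: its end is strictly before proc6's start (X.end < May 13) AND its start is strictly after proc5's end (X.start > May 7) AND its start is no earlier than proc1's start (X.start >= May 1).
proc2: end May 20 < May 13? ✗; start May 18 > May 7? ✓; start May 18 >= May 1? ✓ → no.
proc3: end May 11 < May 13? ✓; start May 1 > May 7? ✗; start May 1 >= May 1? ✓ → no.
proc4: end May 13 < May 13? ✗; start May 2 > May 7? ✗; start May 2 >= May 1? ✓ → no.
proc7: end May 8 < May 13? ✓; start May 1 > May 7? ✗; start May 1 >= May 1? ✓ → no.
proc8: end May 13 < May 13? ✗; start May 8 > May 7? ✓; start May 8 >= May 1? ✓ → no.
proc9: end May 11 < May 13? ✓; start May 8 > May 7? ✓; start May 8 >= May 1? ✓ → yes.
Result: proc9.

proc9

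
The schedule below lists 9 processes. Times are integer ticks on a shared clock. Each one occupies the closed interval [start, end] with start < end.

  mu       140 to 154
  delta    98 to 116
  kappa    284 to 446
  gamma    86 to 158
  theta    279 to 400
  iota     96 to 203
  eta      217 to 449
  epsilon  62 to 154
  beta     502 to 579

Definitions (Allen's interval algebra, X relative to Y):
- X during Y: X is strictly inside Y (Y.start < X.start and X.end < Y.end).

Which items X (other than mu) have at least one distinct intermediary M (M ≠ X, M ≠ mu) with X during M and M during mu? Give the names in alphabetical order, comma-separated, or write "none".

none

Target mu = [140, 154].
Intermediaries M with M during mu: none.
Union: none.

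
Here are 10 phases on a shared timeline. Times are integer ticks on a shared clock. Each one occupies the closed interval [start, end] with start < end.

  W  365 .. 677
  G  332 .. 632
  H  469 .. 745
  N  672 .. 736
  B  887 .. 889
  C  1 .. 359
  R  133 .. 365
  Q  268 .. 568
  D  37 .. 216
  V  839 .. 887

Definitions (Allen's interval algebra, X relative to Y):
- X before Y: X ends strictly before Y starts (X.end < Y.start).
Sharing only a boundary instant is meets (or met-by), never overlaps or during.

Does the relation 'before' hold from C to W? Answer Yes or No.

Yes

C = [1, 359], W = [365, 677].
Actual relation of C to W: before.
Asked whether 'before' holds → Yes.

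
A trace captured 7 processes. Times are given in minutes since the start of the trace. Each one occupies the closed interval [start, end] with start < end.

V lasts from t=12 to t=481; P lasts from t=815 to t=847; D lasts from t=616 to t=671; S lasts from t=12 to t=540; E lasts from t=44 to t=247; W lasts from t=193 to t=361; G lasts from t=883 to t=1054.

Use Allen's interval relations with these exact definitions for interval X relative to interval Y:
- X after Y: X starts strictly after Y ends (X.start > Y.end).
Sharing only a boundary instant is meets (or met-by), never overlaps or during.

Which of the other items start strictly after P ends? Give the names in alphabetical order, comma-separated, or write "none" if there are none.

Target P = [t=815, t=847].
D [t=616, t=671] → before → no.
E [t=44, t=247] → before → no.
G [t=883, t=1054] → after → yes.
S [t=12, t=540] → before → no.
V [t=12, t=481] → before → no.
W [t=193, t=361] → before → no.
Result: G.

G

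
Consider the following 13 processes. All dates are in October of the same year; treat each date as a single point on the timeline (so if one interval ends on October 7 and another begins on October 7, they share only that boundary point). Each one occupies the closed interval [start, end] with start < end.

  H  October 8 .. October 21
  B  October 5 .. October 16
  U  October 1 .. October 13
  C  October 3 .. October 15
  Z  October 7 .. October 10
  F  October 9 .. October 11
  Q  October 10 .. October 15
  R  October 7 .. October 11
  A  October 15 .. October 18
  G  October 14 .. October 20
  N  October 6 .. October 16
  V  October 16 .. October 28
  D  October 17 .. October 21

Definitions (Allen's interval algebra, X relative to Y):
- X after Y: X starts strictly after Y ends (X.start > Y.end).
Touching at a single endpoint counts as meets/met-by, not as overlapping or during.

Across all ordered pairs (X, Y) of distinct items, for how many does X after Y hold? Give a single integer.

Checking all 156 ordered pairs for relation 'after'; matching pairs in alphabetical order:
(A, F): A after F ✓
(A, R): A after R ✓
(A, U): A after U ✓
(A, Z): A after Z ✓
(D, B): D after B ✓
(D, C): D after C ✓
(D, F): D after F ✓
(D, N): D after N ✓
(D, Q): D after Q ✓
(D, R): D after R ✓
(D, U): D after U ✓
(D, Z): D after Z ✓
(G, F): G after F ✓
(G, R): G after R ✓
(G, U): G after U ✓
(G, Z): G after Z ✓
(V, C): V after C ✓
(V, F): V after F ✓
(V, Q): V after Q ✓
(V, R): V after R ✓
(V, U): V after U ✓
(V, Z): V after Z ✓
Count: 22.

22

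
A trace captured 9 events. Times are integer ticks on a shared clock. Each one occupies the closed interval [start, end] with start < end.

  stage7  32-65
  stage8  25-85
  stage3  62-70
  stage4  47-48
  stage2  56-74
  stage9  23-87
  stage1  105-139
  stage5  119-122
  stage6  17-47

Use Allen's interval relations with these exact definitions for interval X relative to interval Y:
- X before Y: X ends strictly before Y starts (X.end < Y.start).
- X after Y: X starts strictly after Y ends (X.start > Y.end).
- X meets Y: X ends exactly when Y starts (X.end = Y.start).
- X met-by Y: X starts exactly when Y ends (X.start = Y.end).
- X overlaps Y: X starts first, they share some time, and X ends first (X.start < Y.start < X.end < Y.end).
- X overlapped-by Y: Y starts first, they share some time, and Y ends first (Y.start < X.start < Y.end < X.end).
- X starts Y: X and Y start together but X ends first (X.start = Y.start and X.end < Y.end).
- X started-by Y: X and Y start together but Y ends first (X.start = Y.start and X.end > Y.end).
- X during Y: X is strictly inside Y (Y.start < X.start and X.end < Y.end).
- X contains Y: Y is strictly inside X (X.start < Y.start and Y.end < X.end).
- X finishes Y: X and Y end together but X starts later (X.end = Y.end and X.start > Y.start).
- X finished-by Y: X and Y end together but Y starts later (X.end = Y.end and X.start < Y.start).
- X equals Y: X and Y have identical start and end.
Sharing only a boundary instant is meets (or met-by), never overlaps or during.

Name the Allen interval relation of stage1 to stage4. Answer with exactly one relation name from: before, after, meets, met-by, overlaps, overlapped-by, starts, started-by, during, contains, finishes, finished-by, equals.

after

stage1 = [105, 139]; stage4 = [47, 48].
Compare endpoints: stage1.start > stage4.start, stage1.start > stage4.end, stage1.end > stage4.start, stage1.end > stage4.end.
That pattern is 'after'.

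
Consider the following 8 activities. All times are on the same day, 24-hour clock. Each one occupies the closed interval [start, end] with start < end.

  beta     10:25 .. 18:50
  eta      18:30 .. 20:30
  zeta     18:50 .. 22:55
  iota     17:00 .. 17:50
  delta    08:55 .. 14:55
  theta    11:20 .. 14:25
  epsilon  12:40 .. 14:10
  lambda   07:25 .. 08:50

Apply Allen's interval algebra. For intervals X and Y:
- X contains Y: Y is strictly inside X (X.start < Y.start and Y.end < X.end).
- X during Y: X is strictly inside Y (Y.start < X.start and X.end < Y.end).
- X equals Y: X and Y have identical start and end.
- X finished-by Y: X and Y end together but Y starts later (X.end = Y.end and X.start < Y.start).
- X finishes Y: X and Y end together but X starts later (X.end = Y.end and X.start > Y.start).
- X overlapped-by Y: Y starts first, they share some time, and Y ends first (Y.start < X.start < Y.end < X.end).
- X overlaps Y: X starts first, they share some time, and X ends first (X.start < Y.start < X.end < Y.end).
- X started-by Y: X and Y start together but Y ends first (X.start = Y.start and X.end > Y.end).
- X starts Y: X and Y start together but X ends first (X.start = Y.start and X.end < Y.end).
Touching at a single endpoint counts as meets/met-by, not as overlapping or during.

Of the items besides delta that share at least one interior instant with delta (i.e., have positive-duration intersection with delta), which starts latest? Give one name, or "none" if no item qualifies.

Target delta = [08:55, 14:55].
beta [10:25, 18:50] → overlapped-by → candidate.
epsilon [12:40, 14:10] → during → candidate.
eta [18:30, 20:30] → after → excluded.
iota [17:00, 17:50] → after → excluded.
lambda [07:25, 08:50] → before → excluded.
theta [11:20, 14:25] → during → candidate.
zeta [18:50, 22:55] → after → excluded.
Among candidates, latest start is 12:40 → epsilon.

epsilon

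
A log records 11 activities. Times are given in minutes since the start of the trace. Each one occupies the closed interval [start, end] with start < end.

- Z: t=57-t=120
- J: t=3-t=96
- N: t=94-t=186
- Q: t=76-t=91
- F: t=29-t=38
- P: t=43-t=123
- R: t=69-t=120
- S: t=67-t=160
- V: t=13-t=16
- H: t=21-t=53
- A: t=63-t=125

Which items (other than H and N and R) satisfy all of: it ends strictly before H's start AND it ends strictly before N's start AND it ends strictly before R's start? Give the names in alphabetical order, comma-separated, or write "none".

Conditions: its end is strictly before H's start (X.end < t=21) AND its end is strictly before N's start (X.end < t=94) AND its end is strictly before R's start (X.end < t=69).
A: end t=125 < t=21? ✗; end t=125 < t=94? ✗; end t=125 < t=69? ✗ → no.
F: end t=38 < t=21? ✗; end t=38 < t=94? ✓; end t=38 < t=69? ✓ → no.
J: end t=96 < t=21? ✗; end t=96 < t=94? ✗; end t=96 < t=69? ✗ → no.
P: end t=123 < t=21? ✗; end t=123 < t=94? ✗; end t=123 < t=69? ✗ → no.
Q: end t=91 < t=21? ✗; end t=91 < t=94? ✓; end t=91 < t=69? ✗ → no.
S: end t=160 < t=21? ✗; end t=160 < t=94? ✗; end t=160 < t=69? ✗ → no.
V: end t=16 < t=21? ✓; end t=16 < t=94? ✓; end t=16 < t=69? ✓ → yes.
Z: end t=120 < t=21? ✗; end t=120 < t=94? ✗; end t=120 < t=69? ✗ → no.
Result: V.

V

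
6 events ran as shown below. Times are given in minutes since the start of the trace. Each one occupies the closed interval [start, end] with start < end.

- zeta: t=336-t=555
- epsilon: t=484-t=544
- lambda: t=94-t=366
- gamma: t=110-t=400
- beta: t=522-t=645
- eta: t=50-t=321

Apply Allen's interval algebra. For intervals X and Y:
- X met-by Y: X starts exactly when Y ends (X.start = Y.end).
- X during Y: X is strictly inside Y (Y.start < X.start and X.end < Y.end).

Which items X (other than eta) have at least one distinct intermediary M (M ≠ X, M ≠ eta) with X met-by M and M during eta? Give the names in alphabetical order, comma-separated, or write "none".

none

Target eta = [t=50, t=321].
Intermediaries M with M during eta: none.
Union: none.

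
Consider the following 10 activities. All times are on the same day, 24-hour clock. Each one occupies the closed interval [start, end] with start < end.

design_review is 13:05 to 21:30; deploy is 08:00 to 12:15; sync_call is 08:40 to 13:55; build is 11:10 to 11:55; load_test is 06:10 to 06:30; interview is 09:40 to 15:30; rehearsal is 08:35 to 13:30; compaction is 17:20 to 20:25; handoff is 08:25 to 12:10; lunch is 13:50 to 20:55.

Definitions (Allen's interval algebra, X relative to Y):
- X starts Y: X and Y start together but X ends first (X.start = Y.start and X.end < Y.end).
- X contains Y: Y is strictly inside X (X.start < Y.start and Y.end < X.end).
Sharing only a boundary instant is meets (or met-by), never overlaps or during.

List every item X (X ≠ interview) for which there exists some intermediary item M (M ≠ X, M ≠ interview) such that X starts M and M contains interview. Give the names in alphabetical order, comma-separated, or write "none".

none

Target interview = [09:40, 15:30].
Intermediaries M with M contains interview: none.
Union: none.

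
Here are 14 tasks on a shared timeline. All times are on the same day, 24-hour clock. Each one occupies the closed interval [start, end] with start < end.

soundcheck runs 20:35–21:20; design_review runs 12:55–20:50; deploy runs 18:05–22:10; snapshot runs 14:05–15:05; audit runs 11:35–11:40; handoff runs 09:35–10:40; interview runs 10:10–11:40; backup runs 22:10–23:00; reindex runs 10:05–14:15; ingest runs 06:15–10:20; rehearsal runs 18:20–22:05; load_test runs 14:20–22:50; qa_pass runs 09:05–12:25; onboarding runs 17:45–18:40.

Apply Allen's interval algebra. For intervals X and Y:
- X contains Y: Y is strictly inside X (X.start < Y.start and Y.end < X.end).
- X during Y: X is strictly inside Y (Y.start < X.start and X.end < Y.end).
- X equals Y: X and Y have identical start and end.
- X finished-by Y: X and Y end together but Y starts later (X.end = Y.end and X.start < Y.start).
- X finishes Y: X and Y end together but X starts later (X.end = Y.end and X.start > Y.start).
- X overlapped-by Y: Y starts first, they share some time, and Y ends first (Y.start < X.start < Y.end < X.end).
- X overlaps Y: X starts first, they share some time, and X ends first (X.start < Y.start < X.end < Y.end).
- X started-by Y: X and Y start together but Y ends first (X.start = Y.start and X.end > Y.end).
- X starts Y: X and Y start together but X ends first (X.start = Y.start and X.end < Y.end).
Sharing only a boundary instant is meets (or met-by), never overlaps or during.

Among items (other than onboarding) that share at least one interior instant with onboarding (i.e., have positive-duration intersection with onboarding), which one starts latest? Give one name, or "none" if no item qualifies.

rehearsal

Target onboarding = [17:45, 18:40].
audit [11:35, 11:40] → before → excluded.
backup [22:10, 23:00] → after → excluded.
deploy [18:05, 22:10] → overlapped-by → candidate.
design_review [12:55, 20:50] → contains → candidate.
handoff [09:35, 10:40] → before → excluded.
ingest [06:15, 10:20] → before → excluded.
interview [10:10, 11:40] → before → excluded.
load_test [14:20, 22:50] → contains → candidate.
qa_pass [09:05, 12:25] → before → excluded.
rehearsal [18:20, 22:05] → overlapped-by → candidate.
reindex [10:05, 14:15] → before → excluded.
snapshot [14:05, 15:05] → before → excluded.
soundcheck [20:35, 21:20] → after → excluded.
Among candidates, latest start is 18:20 → rehearsal.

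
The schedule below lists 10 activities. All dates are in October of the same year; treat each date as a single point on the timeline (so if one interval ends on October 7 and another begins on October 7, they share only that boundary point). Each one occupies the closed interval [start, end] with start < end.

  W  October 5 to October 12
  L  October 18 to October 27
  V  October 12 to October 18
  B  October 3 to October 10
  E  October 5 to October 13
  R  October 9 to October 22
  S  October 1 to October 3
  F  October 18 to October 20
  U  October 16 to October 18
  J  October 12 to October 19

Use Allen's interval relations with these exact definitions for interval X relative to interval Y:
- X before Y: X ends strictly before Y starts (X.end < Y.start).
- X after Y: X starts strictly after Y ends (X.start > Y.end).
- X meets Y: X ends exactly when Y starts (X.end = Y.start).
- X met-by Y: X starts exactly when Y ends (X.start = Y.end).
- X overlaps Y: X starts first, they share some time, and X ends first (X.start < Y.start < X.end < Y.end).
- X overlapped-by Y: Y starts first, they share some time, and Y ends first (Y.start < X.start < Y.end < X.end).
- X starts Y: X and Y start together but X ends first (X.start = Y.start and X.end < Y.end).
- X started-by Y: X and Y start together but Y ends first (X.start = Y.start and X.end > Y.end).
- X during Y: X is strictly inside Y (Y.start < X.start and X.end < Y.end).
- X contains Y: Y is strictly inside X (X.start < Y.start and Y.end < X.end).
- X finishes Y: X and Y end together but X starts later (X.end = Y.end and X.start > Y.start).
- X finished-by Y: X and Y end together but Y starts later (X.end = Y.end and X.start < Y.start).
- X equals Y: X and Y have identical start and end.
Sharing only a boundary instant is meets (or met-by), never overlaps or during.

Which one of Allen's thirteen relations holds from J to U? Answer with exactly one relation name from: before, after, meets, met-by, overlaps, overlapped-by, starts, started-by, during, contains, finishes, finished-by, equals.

contains

J = [October 12, October 19]; U = [October 16, October 18].
Compare endpoints: J.start < U.start, J.start < U.end, J.end > U.start, J.end > U.end.
That pattern is 'contains'.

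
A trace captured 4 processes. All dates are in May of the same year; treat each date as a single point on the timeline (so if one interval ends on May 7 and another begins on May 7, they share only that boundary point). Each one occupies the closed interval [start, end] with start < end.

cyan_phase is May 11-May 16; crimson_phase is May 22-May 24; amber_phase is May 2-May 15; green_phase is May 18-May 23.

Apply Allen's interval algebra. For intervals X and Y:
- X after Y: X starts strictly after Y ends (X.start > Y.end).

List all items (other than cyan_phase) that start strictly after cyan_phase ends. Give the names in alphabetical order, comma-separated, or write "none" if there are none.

Target cyan_phase = [May 11, May 16].
amber_phase [May 2, May 15] → overlaps → no.
crimson_phase [May 22, May 24] → after → yes.
green_phase [May 18, May 23] → after → yes.
Result: crimson_phase, green_phase.

crimson_phase, green_phase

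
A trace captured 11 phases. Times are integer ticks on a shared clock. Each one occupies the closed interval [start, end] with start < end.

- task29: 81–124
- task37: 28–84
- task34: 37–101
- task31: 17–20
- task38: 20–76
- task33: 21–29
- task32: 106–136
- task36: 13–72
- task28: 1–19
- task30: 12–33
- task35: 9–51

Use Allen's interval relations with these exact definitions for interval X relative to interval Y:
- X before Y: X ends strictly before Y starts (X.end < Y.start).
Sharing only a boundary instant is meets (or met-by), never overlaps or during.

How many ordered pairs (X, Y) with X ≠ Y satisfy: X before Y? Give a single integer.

25

Checking all 110 ordered pairs for relation 'before'; matching pairs in alphabetical order:
(task28, task29): task28 before task29 ✓
(task28, task32): task28 before task32 ✓
(task28, task33): task28 before task33 ✓
(task28, task34): task28 before task34 ✓
(task28, task37): task28 before task37 ✓
(task28, task38): task28 before task38 ✓
(task30, task29): task30 before task29 ✓
(task30, task32): task30 before task32 ✓
(task30, task34): task30 before task34 ✓
(task31, task29): task31 before task29 ✓
(task31, task32): task31 before task32 ✓
(task31, task33): task31 before task33 ✓
(task31, task34): task31 before task34 ✓
(task31, task37): task31 before task37 ✓
(task33, task29): task33 before task29 ✓
(task33, task32): task33 before task32 ✓
(task33, task34): task33 before task34 ✓
(task34, task32): task34 before task32 ✓
(task35, task29): task35 before task29 ✓
(task35, task32): task35 before task32 ✓
(task36, task29): task36 before task29 ✓
(task36, task32): task36 before task32 ✓
(task37, task32): task37 before task32 ✓
(task38, task29): task38 before task29 ✓
... plus 1 further pairs not listed.
Count: 25.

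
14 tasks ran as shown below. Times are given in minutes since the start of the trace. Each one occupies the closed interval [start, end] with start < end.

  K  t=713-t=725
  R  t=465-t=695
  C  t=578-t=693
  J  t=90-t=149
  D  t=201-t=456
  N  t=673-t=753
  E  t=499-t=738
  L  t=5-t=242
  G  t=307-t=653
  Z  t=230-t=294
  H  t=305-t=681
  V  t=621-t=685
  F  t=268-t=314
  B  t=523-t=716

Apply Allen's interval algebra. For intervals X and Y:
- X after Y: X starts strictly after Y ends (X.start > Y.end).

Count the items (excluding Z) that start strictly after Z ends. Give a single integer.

Target Z = [t=230, t=294].
B [t=523, t=716] → after → counts.
C [t=578, t=693] → after → counts.
D [t=201, t=456] → contains → no.
E [t=499, t=738] → after → counts.
F [t=268, t=314] → overlapped-by → no.
G [t=307, t=653] → after → counts.
H [t=305, t=681] → after → counts.
J [t=90, t=149] → before → no.
K [t=713, t=725] → after → counts.
L [t=5, t=242] → overlaps → no.
N [t=673, t=753] → after → counts.
R [t=465, t=695] → after → counts.
V [t=621, t=685] → after → counts.
Total: 9.

9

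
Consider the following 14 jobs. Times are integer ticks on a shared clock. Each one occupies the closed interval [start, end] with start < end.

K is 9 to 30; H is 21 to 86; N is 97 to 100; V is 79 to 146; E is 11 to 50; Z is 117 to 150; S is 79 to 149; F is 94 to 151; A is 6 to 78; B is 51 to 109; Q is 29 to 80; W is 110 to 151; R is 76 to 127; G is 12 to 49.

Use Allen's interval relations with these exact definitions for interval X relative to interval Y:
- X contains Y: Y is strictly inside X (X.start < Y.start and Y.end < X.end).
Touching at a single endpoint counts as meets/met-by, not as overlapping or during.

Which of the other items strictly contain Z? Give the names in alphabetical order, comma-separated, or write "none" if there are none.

Target Z = [117, 150].
A [6, 78] → before → no.
B [51, 109] → before → no.
E [11, 50] → before → no.
F [94, 151] → contains → yes.
G [12, 49] → before → no.
H [21, 86] → before → no.
K [9, 30] → before → no.
N [97, 100] → before → no.
Q [29, 80] → before → no.
R [76, 127] → overlaps → no.
S [79, 149] → overlaps → no.
V [79, 146] → overlaps → no.
W [110, 151] → contains → yes.
Result: F, W.

F, W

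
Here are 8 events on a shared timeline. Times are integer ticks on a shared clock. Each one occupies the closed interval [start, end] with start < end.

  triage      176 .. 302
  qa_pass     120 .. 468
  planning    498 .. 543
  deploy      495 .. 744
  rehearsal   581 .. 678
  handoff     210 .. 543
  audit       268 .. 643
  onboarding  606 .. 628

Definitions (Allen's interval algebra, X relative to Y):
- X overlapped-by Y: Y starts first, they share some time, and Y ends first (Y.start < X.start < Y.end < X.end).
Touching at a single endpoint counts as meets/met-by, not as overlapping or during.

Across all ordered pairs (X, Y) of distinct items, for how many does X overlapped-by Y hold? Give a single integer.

Checking all 56 ordered pairs for relation 'overlapped-by'; matching pairs in alphabetical order:
(audit, handoff): audit overlapped-by handoff ✓
(audit, qa_pass): audit overlapped-by qa_pass ✓
(audit, triage): audit overlapped-by triage ✓
(deploy, audit): deploy overlapped-by audit ✓
(deploy, handoff): deploy overlapped-by handoff ✓
(handoff, qa_pass): handoff overlapped-by qa_pass ✓
(handoff, triage): handoff overlapped-by triage ✓
(rehearsal, audit): rehearsal overlapped-by audit ✓
Count: 8.

8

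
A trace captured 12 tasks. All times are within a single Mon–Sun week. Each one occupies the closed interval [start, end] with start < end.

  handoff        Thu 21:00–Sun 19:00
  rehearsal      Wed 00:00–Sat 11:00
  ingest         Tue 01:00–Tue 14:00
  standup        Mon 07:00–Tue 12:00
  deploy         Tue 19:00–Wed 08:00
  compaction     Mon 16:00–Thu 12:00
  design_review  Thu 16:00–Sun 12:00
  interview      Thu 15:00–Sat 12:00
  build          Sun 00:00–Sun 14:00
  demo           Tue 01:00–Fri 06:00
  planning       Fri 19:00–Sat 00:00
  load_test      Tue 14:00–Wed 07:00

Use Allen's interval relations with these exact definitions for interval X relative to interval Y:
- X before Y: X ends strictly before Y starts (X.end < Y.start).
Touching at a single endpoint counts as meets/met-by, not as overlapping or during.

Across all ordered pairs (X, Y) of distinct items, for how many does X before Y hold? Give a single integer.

35

Checking all 132 ordered pairs for relation 'before'; matching pairs in alphabetical order:
(compaction, build): compaction before build ✓
(compaction, design_review): compaction before design_review ✓
(compaction, handoff): compaction before handoff ✓
(compaction, interview): compaction before interview ✓
(compaction, planning): compaction before planning ✓
(demo, build): demo before build ✓
(demo, planning): demo before planning ✓
(deploy, build): deploy before build ✓
(deploy, design_review): deploy before design_review ✓
(deploy, handoff): deploy before handoff ✓
(deploy, interview): deploy before interview ✓
(deploy, planning): deploy before planning ✓
(ingest, build): ingest before build ✓
(ingest, deploy): ingest before deploy ✓
(ingest, design_review): ingest before design_review ✓
(ingest, handoff): ingest before handoff ✓
(ingest, interview): ingest before interview ✓
(ingest, planning): ingest before planning ✓
(ingest, rehearsal): ingest before rehearsal ✓
(interview, build): interview before build ✓
(load_test, build): load_test before build ✓
(load_test, design_review): load_test before design_review ✓
(load_test, handoff): load_test before handoff ✓
(load_test, interview): load_test before interview ✓
... plus 11 further pairs not listed.
Count: 35.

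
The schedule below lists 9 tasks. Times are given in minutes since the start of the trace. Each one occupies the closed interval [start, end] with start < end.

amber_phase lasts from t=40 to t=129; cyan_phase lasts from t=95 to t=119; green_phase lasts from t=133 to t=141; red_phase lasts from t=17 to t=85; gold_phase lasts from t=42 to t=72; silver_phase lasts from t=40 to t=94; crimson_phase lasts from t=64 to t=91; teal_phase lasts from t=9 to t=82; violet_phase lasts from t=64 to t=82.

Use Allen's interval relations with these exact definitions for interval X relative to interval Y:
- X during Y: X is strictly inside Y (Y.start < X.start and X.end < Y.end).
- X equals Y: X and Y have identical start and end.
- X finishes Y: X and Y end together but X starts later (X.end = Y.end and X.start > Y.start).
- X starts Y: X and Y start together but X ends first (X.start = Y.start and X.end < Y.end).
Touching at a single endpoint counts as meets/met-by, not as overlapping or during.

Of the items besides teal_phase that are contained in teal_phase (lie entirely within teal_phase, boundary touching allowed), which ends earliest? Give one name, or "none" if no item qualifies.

Target teal_phase = [t=9, t=82].
amber_phase [t=40, t=129] → overlapped-by → excluded.
crimson_phase [t=64, t=91] → overlapped-by → excluded.
cyan_phase [t=95, t=119] → after → excluded.
gold_phase [t=42, t=72] → during → candidate.
green_phase [t=133, t=141] → after → excluded.
red_phase [t=17, t=85] → overlapped-by → excluded.
silver_phase [t=40, t=94] → overlapped-by → excluded.
violet_phase [t=64, t=82] → finishes → candidate.
Among candidates, earliest end is t=72 → gold_phase.

gold_phase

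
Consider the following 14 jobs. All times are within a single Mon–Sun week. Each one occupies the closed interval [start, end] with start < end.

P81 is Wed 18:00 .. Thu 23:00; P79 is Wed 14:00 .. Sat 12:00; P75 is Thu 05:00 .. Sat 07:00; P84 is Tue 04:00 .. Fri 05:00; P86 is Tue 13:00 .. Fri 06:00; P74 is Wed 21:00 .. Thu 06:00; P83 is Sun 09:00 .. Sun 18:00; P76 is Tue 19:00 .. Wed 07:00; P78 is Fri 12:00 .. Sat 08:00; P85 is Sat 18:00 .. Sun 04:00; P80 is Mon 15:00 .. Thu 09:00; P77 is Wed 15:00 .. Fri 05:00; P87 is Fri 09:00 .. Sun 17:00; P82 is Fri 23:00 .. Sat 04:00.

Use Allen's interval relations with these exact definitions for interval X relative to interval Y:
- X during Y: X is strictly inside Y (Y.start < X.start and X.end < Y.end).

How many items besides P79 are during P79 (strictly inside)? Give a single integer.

Target P79 = [Wed 14:00, Sat 12:00].
P74 [Wed 21:00, Thu 06:00] → during → counts.
P75 [Thu 05:00, Sat 07:00] → during → counts.
P76 [Tue 19:00, Wed 07:00] → before → no.
P77 [Wed 15:00, Fri 05:00] → during → counts.
P78 [Fri 12:00, Sat 08:00] → during → counts.
P80 [Mon 15:00, Thu 09:00] → overlaps → no.
P81 [Wed 18:00, Thu 23:00] → during → counts.
P82 [Fri 23:00, Sat 04:00] → during → counts.
P83 [Sun 09:00, Sun 18:00] → after → no.
P84 [Tue 04:00, Fri 05:00] → overlaps → no.
P85 [Sat 18:00, Sun 04:00] → after → no.
P86 [Tue 13:00, Fri 06:00] → overlaps → no.
P87 [Fri 09:00, Sun 17:00] → overlapped-by → no.
Total: 6.

6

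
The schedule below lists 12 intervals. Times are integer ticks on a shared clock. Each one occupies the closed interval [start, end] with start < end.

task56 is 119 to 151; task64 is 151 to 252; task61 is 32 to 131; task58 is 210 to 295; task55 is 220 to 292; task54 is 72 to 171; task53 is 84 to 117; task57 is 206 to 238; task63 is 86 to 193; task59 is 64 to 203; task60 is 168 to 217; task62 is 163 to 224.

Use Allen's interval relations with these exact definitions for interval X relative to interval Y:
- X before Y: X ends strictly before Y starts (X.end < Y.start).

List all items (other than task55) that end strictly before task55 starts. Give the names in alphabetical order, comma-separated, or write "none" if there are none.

Target task55 = [220, 292].
task53 [84, 117] → before → yes.
task54 [72, 171] → before → yes.
task56 [119, 151] → before → yes.
task57 [206, 238] → overlaps → no.
task58 [210, 295] → contains → no.
task59 [64, 203] → before → yes.
task60 [168, 217] → before → yes.
task61 [32, 131] → before → yes.
task62 [163, 224] → overlaps → no.
task63 [86, 193] → before → yes.
task64 [151, 252] → overlaps → no.
Result: task53, task54, task56, task59, task60, task61, task63.

task53, task54, task56, task59, task60, task61, task63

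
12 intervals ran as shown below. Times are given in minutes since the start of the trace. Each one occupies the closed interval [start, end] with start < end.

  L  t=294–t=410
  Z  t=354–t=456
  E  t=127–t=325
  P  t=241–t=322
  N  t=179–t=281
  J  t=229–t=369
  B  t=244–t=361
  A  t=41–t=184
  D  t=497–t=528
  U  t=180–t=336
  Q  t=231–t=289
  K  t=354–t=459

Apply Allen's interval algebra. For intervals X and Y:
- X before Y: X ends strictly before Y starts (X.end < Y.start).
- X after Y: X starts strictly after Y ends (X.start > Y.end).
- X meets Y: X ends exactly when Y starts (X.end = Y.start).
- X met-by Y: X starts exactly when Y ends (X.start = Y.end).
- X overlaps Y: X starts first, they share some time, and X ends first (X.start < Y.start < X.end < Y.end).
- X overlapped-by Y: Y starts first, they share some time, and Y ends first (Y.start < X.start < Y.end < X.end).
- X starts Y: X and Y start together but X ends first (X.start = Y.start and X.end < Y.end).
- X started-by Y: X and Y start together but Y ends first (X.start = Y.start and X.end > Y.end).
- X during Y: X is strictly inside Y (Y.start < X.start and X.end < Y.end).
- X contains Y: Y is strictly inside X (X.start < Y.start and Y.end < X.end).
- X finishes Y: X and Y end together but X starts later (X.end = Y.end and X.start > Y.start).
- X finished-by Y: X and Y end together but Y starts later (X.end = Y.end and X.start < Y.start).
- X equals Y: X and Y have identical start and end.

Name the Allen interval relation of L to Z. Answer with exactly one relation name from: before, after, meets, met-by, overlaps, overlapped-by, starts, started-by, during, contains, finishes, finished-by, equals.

L = [t=294, t=410]; Z = [t=354, t=456].
Compare endpoints: L.start < Z.start, L.start < Z.end, L.end > Z.start, L.end < Z.end.
That pattern is 'overlaps'.

overlaps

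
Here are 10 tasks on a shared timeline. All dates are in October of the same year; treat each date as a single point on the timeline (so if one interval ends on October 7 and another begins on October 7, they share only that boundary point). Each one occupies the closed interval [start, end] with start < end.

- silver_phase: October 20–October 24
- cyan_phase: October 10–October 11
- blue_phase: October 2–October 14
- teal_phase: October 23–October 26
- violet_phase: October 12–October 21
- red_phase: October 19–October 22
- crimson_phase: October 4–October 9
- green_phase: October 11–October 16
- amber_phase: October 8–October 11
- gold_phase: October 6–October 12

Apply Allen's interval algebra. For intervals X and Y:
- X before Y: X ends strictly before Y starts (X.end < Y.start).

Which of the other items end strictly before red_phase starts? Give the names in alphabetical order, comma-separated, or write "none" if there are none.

Target red_phase = [October 19, October 22].
amber_phase [October 8, October 11] → before → yes.
blue_phase [October 2, October 14] → before → yes.
crimson_phase [October 4, October 9] → before → yes.
cyan_phase [October 10, October 11] → before → yes.
gold_phase [October 6, October 12] → before → yes.
green_phase [October 11, October 16] → before → yes.
silver_phase [October 20, October 24] → overlapped-by → no.
teal_phase [October 23, October 26] → after → no.
violet_phase [October 12, October 21] → overlaps → no.
Result: amber_phase, blue_phase, crimson_phase, cyan_phase, gold_phase, green_phase.

amber_phase, blue_phase, crimson_phase, cyan_phase, gold_phase, green_phase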